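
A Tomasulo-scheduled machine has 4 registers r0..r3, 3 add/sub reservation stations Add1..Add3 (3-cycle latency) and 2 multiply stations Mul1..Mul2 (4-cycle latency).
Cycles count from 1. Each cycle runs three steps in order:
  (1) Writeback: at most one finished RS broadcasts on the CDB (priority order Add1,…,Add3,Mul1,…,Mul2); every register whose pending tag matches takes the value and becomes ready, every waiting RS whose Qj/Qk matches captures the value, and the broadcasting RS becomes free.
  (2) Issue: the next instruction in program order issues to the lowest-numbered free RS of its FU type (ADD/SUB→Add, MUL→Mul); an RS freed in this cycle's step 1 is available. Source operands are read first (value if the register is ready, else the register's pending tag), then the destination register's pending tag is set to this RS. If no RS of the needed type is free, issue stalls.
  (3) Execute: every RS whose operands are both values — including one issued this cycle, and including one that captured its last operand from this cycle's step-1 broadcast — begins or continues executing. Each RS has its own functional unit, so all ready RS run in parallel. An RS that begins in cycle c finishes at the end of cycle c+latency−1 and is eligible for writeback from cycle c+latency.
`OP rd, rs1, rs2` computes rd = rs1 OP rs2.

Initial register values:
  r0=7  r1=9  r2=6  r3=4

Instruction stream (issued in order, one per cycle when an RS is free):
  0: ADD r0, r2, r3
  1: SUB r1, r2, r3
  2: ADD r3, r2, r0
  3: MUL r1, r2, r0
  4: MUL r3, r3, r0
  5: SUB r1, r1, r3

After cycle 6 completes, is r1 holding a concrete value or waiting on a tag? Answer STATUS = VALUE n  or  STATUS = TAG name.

cycle 1: issue ADD r0<-Add1 // r0:Add1,r1:9,r2:6,r3:4
cycle 2: issue SUB r1<-Add2 // r0:Add1,r1:Add2,r2:6,r3:4
cycle 3: issue ADD r3<-Add3 // r0:Add1,r1:Add2,r2:6,r3:Add3
cycle 4: CDB Add1=10; issue MUL r1<-Mul1 // r0:10,r1:Mul1,r2:6,r3:Add3
cycle 5: CDB Add2=2; issue MUL r3<-Mul2 // r0:10,r1:Mul1,r2:6,r3:Mul2
cycle 6: issue SUB r1<-Add1 // r0:10,r1:Add1,r2:6,r3:Mul2

STATUS = TAG Add1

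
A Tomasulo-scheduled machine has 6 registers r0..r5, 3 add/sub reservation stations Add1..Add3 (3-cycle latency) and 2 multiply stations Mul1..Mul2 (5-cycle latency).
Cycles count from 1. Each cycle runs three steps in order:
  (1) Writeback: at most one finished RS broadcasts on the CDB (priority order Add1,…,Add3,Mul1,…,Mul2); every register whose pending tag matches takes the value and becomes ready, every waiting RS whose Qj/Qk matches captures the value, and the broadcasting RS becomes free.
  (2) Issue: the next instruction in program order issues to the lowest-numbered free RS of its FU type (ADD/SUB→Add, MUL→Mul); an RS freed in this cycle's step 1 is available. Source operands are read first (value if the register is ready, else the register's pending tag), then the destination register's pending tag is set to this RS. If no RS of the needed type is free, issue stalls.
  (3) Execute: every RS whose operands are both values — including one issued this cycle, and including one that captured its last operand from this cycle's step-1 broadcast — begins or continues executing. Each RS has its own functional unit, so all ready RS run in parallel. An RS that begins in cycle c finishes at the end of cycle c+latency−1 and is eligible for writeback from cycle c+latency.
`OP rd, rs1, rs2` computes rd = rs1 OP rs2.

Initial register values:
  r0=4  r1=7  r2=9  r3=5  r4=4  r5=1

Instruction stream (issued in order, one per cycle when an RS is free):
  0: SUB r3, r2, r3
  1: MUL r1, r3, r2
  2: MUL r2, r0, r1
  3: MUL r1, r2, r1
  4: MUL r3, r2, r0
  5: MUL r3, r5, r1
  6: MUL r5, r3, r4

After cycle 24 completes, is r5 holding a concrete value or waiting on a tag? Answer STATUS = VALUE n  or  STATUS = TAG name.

  c1: issue SUB r3<-Add1  regs: r0:4,r1:7,r2:9,r3:Add1,r4:4,r5:1
  c2: issue MUL r1<-Mul1  regs: r0:4,r1:Mul1,r2:9,r3:Add1,r4:4,r5:1
  c3: issue MUL r2<-Mul2  regs: r0:4,r1:Mul1,r2:Mul2,r3:Add1,r4:4,r5:1
  c4: CDB Add1=4; stall  regs: r0:4,r1:Mul1,r2:Mul2,r3:4,r4:4,r5:1
  c5: stall  regs: r0:4,r1:Mul1,r2:Mul2,r3:4,r4:4,r5:1
  c6: stall  regs: r0:4,r1:Mul1,r2:Mul2,r3:4,r4:4,r5:1
  c7: stall  regs: r0:4,r1:Mul1,r2:Mul2,r3:4,r4:4,r5:1
  c8: stall  regs: r0:4,r1:Mul1,r2:Mul2,r3:4,r4:4,r5:1
  c9: CDB Mul1=36; issue MUL r1<-Mul1  regs: r0:4,r1:Mul1,r2:Mul2,r3:4,r4:4,r5:1
  c10: stall  regs: r0:4,r1:Mul1,r2:Mul2,r3:4,r4:4,r5:1
  c11: stall  regs: r0:4,r1:Mul1,r2:Mul2,r3:4,r4:4,r5:1
  c12: stall  regs: r0:4,r1:Mul1,r2:Mul2,r3:4,r4:4,r5:1
  c13: stall  regs: r0:4,r1:Mul1,r2:Mul2,r3:4,r4:4,r5:1
  c14: CDB Mul2=144; issue MUL r3<-Mul2  regs: r0:4,r1:Mul1,r2:144,r3:Mul2,r4:4,r5:1
  c15: stall  regs: r0:4,r1:Mul1,r2:144,r3:Mul2,r4:4,r5:1
  c16: stall  regs: r0:4,r1:Mul1,r2:144,r3:Mul2,r4:4,r5:1
  c17: stall  regs: r0:4,r1:Mul1,r2:144,r3:Mul2,r4:4,r5:1
  c18: stall  regs: r0:4,r1:Mul1,r2:144,r3:Mul2,r4:4,r5:1
  c19: CDB Mul1=5184; issue MUL r3<-Mul1  regs: r0:4,r1:5184,r2:144,r3:Mul1,r4:4,r5:1
  c20: CDB Mul2=576; issue MUL r5<-Mul2  regs: r0:4,r1:5184,r2:144,r3:Mul1,r4:4,r5:Mul2
  c21: -  regs: r0:4,r1:5184,r2:144,r3:Mul1,r4:4,r5:Mul2
  c22: -  regs: r0:4,r1:5184,r2:144,r3:Mul1,r4:4,r5:Mul2
  c23: -  regs: r0:4,r1:5184,r2:144,r3:Mul1,r4:4,r5:Mul2
  c24: CDB Mul1=5184  regs: r0:4,r1:5184,r2:144,r3:5184,r4:4,r5:Mul2

STATUS = TAG Mul2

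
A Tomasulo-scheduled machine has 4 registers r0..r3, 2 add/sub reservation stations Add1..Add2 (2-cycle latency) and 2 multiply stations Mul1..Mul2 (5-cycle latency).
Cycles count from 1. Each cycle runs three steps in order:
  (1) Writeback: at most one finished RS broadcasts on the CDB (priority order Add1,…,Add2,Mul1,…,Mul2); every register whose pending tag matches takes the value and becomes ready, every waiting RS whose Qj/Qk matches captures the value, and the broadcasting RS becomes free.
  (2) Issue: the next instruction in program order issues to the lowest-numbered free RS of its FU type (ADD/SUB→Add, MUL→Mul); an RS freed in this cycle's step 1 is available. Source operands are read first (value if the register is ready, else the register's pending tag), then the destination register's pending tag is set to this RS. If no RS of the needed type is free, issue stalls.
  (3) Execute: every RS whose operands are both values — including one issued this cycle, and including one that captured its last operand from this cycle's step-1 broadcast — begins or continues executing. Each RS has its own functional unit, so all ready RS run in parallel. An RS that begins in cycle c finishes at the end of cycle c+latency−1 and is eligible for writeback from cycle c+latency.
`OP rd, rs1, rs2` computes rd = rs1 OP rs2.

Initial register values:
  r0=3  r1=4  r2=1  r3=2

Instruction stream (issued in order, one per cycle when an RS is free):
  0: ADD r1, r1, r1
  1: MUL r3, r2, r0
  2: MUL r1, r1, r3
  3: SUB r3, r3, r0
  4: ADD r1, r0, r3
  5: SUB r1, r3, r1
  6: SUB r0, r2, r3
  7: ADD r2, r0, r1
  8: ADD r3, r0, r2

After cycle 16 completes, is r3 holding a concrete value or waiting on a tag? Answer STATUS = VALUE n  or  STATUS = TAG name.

STATUS = TAG Add2

c1: issue ADD r1<-Add1 | r0:3,r1:Add1,r2:1,r3:2
c2: issue MUL r3<-Mul1 | r0:3,r1:Add1,r2:1,r3:Mul1
c3: CDB Add1=8; issue MUL r1<-Mul2 | r0:3,r1:Mul2,r2:1,r3:Mul1
c4: issue SUB r3<-Add1 | r0:3,r1:Mul2,r2:1,r3:Add1
c5: issue ADD r1<-Add2 | r0:3,r1:Add2,r2:1,r3:Add1
c6: stall | r0:3,r1:Add2,r2:1,r3:Add1
c7: CDB Mul1=3; stall | r0:3,r1:Add2,r2:1,r3:Add1
c8: stall | r0:3,r1:Add2,r2:1,r3:Add1
c9: CDB Add1=0; issue SUB r1<-Add1 | r0:3,r1:Add1,r2:1,r3:0
c10: stall | r0:3,r1:Add1,r2:1,r3:0
c11: CDB Add2=3; issue SUB r0<-Add2 | r0:Add2,r1:Add1,r2:1,r3:0
c12: CDB Mul2=24; stall | r0:Add2,r1:Add1,r2:1,r3:0
c13: CDB Add1=-3; issue ADD r2<-Add1 | r0:Add2,r1:-3,r2:Add1,r3:0
c14: CDB Add2=1; issue ADD r3<-Add2 | r0:1,r1:-3,r2:Add1,r3:Add2
c15: - | r0:1,r1:-3,r2:Add1,r3:Add2
c16: CDB Add1=-2 | r0:1,r1:-3,r2:-2,r3:Add2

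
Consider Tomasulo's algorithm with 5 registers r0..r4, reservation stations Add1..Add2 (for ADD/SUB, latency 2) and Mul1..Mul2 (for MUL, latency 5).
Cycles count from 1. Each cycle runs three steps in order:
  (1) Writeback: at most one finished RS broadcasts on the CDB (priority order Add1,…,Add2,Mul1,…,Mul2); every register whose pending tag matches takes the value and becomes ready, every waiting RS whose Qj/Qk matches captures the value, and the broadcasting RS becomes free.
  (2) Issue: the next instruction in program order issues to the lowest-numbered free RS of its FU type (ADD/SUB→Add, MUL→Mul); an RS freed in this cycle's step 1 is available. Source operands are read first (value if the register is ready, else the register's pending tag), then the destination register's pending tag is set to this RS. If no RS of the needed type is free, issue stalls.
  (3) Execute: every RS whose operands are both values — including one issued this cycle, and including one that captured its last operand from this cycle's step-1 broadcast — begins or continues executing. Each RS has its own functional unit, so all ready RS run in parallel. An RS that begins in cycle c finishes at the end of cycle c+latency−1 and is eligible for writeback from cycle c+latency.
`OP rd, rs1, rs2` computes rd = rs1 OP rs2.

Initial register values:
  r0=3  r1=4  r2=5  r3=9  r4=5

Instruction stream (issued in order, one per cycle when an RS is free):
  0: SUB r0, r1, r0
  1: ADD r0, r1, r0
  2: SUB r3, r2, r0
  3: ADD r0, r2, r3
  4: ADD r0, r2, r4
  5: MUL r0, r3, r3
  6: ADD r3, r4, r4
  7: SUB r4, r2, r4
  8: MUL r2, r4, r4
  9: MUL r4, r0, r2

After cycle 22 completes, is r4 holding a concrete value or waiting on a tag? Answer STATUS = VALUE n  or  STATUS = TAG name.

cycle 1: issue SUB r0<-Add1 // r0:Add1,r1:4,r2:5,r3:9,r4:5
cycle 2: issue ADD r0<-Add2 // r0:Add2,r1:4,r2:5,r3:9,r4:5
cycle 3: CDB Add1=1; issue SUB r3<-Add1 // r0:Add2,r1:4,r2:5,r3:Add1,r4:5
cycle 4: stall // r0:Add2,r1:4,r2:5,r3:Add1,r4:5
cycle 5: CDB Add2=5; issue ADD r0<-Add2 // r0:Add2,r1:4,r2:5,r3:Add1,r4:5
cycle 6: stall // r0:Add2,r1:4,r2:5,r3:Add1,r4:5
cycle 7: CDB Add1=0; issue ADD r0<-Add1 // r0:Add1,r1:4,r2:5,r3:0,r4:5
cycle 8: issue MUL r0<-Mul1 // r0:Mul1,r1:4,r2:5,r3:0,r4:5
cycle 9: CDB Add1=10; issue ADD r3<-Add1 // r0:Mul1,r1:4,r2:5,r3:Add1,r4:5
cycle 10: CDB Add2=5; issue SUB r4<-Add2 // r0:Mul1,r1:4,r2:5,r3:Add1,r4:Add2
cycle 11: CDB Add1=10; issue MUL r2<-Mul2 // r0:Mul1,r1:4,r2:Mul2,r3:10,r4:Add2
cycle 12: CDB Add2=0; stall // r0:Mul1,r1:4,r2:Mul2,r3:10,r4:0
cycle 13: CDB Mul1=0; issue MUL r4<-Mul1 // r0:0,r1:4,r2:Mul2,r3:10,r4:Mul1
cycle 14: - // r0:0,r1:4,r2:Mul2,r3:10,r4:Mul1
cycle 15: - // r0:0,r1:4,r2:Mul2,r3:10,r4:Mul1
cycle 16: - // r0:0,r1:4,r2:Mul2,r3:10,r4:Mul1
cycle 17: CDB Mul2=0 // r0:0,r1:4,r2:0,r3:10,r4:Mul1
cycle 18: - // r0:0,r1:4,r2:0,r3:10,r4:Mul1
cycle 19: - // r0:0,r1:4,r2:0,r3:10,r4:Mul1
cycle 20: - // r0:0,r1:4,r2:0,r3:10,r4:Mul1
cycle 21: - // r0:0,r1:4,r2:0,r3:10,r4:Mul1
cycle 22: CDB Mul1=0 // r0:0,r1:4,r2:0,r3:10,r4:0

STATUS = VALUE 0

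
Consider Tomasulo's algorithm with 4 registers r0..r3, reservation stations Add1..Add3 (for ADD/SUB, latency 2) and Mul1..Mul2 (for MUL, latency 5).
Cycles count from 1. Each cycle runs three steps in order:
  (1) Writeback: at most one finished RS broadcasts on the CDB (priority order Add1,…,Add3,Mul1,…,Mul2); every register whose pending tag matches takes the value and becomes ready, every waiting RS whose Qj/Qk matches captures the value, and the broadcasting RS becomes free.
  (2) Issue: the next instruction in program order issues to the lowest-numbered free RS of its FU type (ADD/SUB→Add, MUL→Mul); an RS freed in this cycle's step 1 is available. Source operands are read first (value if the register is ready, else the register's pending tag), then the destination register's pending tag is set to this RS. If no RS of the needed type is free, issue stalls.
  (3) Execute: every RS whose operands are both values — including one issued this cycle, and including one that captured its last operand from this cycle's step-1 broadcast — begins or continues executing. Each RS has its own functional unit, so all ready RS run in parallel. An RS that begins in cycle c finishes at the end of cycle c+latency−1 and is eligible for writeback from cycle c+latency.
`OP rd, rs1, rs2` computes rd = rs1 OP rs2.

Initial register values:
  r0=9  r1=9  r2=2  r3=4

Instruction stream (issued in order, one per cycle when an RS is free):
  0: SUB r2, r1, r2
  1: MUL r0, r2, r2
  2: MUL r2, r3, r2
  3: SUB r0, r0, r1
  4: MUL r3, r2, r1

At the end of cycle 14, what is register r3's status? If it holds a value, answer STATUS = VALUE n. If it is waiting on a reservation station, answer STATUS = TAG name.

STATUS = VALUE 252

cycle 1: issue SUB r2<-Add1 // r0:9,r1:9,r2:Add1,r3:4
cycle 2: issue MUL r0<-Mul1 // r0:Mul1,r1:9,r2:Add1,r3:4
cycle 3: CDB Add1=7; issue MUL r2<-Mul2 // r0:Mul1,r1:9,r2:Mul2,r3:4
cycle 4: issue SUB r0<-Add1 // r0:Add1,r1:9,r2:Mul2,r3:4
cycle 5: stall // r0:Add1,r1:9,r2:Mul2,r3:4
cycle 6: stall // r0:Add1,r1:9,r2:Mul2,r3:4
cycle 7: stall // r0:Add1,r1:9,r2:Mul2,r3:4
cycle 8: CDB Mul1=49; issue MUL r3<-Mul1 // r0:Add1,r1:9,r2:Mul2,r3:Mul1
cycle 9: CDB Mul2=28 // r0:Add1,r1:9,r2:28,r3:Mul1
cycle 10: CDB Add1=40 // r0:40,r1:9,r2:28,r3:Mul1
cycle 11: - // r0:40,r1:9,r2:28,r3:Mul1
cycle 12: - // r0:40,r1:9,r2:28,r3:Mul1
cycle 13: - // r0:40,r1:9,r2:28,r3:Mul1
cycle 14: CDB Mul1=252 // r0:40,r1:9,r2:28,r3:252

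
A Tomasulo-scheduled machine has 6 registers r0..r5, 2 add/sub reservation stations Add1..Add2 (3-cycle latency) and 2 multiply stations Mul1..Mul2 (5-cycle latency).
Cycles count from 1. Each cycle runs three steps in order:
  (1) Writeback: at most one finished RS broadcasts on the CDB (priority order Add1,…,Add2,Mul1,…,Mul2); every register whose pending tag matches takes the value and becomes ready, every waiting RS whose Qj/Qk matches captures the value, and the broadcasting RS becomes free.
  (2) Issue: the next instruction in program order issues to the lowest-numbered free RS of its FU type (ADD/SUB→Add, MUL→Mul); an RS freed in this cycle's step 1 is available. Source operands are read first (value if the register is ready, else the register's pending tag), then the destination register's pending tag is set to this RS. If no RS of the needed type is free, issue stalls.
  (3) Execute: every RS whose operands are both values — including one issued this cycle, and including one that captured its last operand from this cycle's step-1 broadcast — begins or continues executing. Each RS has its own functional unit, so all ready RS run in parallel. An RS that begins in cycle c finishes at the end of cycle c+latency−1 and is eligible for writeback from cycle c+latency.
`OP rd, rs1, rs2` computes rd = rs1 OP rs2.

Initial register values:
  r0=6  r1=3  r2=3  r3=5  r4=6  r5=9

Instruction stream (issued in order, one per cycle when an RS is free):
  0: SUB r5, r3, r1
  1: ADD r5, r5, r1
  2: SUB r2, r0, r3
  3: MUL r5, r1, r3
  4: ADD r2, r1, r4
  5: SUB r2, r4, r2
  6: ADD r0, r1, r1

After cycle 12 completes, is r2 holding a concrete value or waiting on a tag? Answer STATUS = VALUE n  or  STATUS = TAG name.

c1: issue SUB r5<-Add1 | r0:6,r1:3,r2:3,r3:5,r4:6,r5:Add1
c2: issue ADD r5<-Add2 | r0:6,r1:3,r2:3,r3:5,r4:6,r5:Add2
c3: stall | r0:6,r1:3,r2:3,r3:5,r4:6,r5:Add2
c4: CDB Add1=2; issue SUB r2<-Add1 | r0:6,r1:3,r2:Add1,r3:5,r4:6,r5:Add2
c5: issue MUL r5<-Mul1 | r0:6,r1:3,r2:Add1,r3:5,r4:6,r5:Mul1
c6: stall | r0:6,r1:3,r2:Add1,r3:5,r4:6,r5:Mul1
c7: CDB Add1=1; issue ADD r2<-Add1 | r0:6,r1:3,r2:Add1,r3:5,r4:6,r5:Mul1
c8: CDB Add2=5; issue SUB r2<-Add2 | r0:6,r1:3,r2:Add2,r3:5,r4:6,r5:Mul1
c9: stall | r0:6,r1:3,r2:Add2,r3:5,r4:6,r5:Mul1
c10: CDB Add1=9; issue ADD r0<-Add1 | r0:Add1,r1:3,r2:Add2,r3:5,r4:6,r5:Mul1
c11: CDB Mul1=15 | r0:Add1,r1:3,r2:Add2,r3:5,r4:6,r5:15
c12: - | r0:Add1,r1:3,r2:Add2,r3:5,r4:6,r5:15

STATUS = TAG Add2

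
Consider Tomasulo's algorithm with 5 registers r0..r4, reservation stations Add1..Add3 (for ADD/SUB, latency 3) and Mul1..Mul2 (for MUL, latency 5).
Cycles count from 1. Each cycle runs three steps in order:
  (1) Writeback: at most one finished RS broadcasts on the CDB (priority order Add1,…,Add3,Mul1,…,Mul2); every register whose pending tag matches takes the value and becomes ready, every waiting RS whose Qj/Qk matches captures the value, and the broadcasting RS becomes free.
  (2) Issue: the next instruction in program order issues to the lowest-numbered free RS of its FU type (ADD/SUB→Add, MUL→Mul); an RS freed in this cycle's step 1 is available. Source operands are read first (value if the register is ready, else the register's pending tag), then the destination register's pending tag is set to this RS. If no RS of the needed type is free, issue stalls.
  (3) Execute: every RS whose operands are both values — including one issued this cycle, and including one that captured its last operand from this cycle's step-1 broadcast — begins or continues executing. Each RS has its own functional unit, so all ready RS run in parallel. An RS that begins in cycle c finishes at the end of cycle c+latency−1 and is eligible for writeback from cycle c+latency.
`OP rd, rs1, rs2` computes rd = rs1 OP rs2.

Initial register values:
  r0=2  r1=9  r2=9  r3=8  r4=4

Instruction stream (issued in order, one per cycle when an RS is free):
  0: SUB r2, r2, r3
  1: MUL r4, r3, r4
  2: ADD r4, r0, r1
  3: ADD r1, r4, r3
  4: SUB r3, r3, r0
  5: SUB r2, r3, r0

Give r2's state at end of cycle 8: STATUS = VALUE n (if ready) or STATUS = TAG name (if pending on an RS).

  c1: issue SUB r2<-Add1  regs: r0:2,r1:9,r2:Add1,r3:8,r4:4
  c2: issue MUL r4<-Mul1  regs: r0:2,r1:9,r2:Add1,r3:8,r4:Mul1
  c3: issue ADD r4<-Add2  regs: r0:2,r1:9,r2:Add1,r3:8,r4:Add2
  c4: CDB Add1=1; issue ADD r1<-Add1  regs: r0:2,r1:Add1,r2:1,r3:8,r4:Add2
  c5: issue SUB r3<-Add3  regs: r0:2,r1:Add1,r2:1,r3:Add3,r4:Add2
  c6: CDB Add2=11; issue SUB r2<-Add2  regs: r0:2,r1:Add1,r2:Add2,r3:Add3,r4:11
  c7: CDB Mul1=32  regs: r0:2,r1:Add1,r2:Add2,r3:Add3,r4:11
  c8: CDB Add3=6  regs: r0:2,r1:Add1,r2:Add2,r3:6,r4:11

STATUS = TAG Add2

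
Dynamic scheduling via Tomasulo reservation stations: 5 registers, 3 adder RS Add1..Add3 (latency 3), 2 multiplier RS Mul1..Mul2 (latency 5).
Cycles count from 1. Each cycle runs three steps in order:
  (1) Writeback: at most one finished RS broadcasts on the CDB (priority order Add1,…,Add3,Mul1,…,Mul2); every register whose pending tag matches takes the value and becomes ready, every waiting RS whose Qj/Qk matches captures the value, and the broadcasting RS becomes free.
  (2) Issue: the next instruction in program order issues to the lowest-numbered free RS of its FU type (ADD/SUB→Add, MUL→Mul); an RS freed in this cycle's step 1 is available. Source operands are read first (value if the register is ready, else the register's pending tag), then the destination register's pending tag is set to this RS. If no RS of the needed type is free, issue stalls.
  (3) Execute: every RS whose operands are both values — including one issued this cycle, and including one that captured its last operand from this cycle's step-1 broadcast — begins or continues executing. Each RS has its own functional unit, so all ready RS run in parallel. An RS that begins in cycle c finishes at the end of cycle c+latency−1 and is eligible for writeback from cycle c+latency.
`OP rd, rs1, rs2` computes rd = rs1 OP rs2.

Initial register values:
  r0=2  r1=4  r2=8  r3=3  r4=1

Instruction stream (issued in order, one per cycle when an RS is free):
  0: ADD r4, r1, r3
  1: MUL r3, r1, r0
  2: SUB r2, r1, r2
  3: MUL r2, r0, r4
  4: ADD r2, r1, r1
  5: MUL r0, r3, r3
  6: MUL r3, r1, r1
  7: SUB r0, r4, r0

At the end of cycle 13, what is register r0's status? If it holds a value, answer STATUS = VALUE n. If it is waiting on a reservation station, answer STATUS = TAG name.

cycle 1: issue ADD r4<-Add1 // r0:2,r1:4,r2:8,r3:3,r4:Add1
cycle 2: issue MUL r3<-Mul1 // r0:2,r1:4,r2:8,r3:Mul1,r4:Add1
cycle 3: issue SUB r2<-Add2 // r0:2,r1:4,r2:Add2,r3:Mul1,r4:Add1
cycle 4: CDB Add1=7; issue MUL r2<-Mul2 // r0:2,r1:4,r2:Mul2,r3:Mul1,r4:7
cycle 5: issue ADD r2<-Add1 // r0:2,r1:4,r2:Add1,r3:Mul1,r4:7
cycle 6: CDB Add2=-4; stall // r0:2,r1:4,r2:Add1,r3:Mul1,r4:7
cycle 7: CDB Mul1=8; issue MUL r0<-Mul1 // r0:Mul1,r1:4,r2:Add1,r3:8,r4:7
cycle 8: CDB Add1=8; stall // r0:Mul1,r1:4,r2:8,r3:8,r4:7
cycle 9: CDB Mul2=14; issue MUL r3<-Mul2 // r0:Mul1,r1:4,r2:8,r3:Mul2,r4:7
cycle 10: issue SUB r0<-Add1 // r0:Add1,r1:4,r2:8,r3:Mul2,r4:7
cycle 11: - // r0:Add1,r1:4,r2:8,r3:Mul2,r4:7
cycle 12: CDB Mul1=64 // r0:Add1,r1:4,r2:8,r3:Mul2,r4:7
cycle 13: - // r0:Add1,r1:4,r2:8,r3:Mul2,r4:7

STATUS = TAG Add1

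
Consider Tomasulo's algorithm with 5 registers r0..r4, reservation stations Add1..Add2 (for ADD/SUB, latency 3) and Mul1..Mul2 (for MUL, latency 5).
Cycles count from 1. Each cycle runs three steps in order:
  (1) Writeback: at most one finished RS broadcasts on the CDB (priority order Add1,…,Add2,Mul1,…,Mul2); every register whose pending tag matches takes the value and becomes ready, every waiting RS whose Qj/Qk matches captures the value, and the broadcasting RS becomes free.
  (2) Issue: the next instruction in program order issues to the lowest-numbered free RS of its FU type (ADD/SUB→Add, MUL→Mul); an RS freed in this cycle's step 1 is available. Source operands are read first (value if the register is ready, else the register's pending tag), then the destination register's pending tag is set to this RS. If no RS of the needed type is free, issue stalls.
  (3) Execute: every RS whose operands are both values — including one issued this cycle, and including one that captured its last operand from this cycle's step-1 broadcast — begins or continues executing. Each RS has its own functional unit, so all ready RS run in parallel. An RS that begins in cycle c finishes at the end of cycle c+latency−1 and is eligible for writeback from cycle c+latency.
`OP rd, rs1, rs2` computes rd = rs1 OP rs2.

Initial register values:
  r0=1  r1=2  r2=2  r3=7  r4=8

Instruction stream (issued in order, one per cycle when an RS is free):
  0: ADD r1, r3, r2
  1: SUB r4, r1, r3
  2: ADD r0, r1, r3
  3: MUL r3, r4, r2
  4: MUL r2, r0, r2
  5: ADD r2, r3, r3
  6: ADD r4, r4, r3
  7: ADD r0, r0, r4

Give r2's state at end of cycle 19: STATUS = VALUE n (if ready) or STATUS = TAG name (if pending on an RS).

  c1: issue ADD r1<-Add1  regs: r0:1,r1:Add1,r2:2,r3:7,r4:8
  c2: issue SUB r4<-Add2  regs: r0:1,r1:Add1,r2:2,r3:7,r4:Add2
  c3: stall  regs: r0:1,r1:Add1,r2:2,r3:7,r4:Add2
  c4: CDB Add1=9; issue ADD r0<-Add1  regs: r0:Add1,r1:9,r2:2,r3:7,r4:Add2
  c5: issue MUL r3<-Mul1  regs: r0:Add1,r1:9,r2:2,r3:Mul1,r4:Add2
  c6: issue MUL r2<-Mul2  regs: r0:Add1,r1:9,r2:Mul2,r3:Mul1,r4:Add2
  c7: CDB Add1=16; issue ADD r2<-Add1  regs: r0:16,r1:9,r2:Add1,r3:Mul1,r4:Add2
  c8: CDB Add2=2; issue ADD r4<-Add2  regs: r0:16,r1:9,r2:Add1,r3:Mul1,r4:Add2
  c9: stall  regs: r0:16,r1:9,r2:Add1,r3:Mul1,r4:Add2
  c10: stall  regs: r0:16,r1:9,r2:Add1,r3:Mul1,r4:Add2
  c11: stall  regs: r0:16,r1:9,r2:Add1,r3:Mul1,r4:Add2
  c12: CDB Mul2=32; stall  regs: r0:16,r1:9,r2:Add1,r3:Mul1,r4:Add2
  c13: CDB Mul1=4; stall  regs: r0:16,r1:9,r2:Add1,r3:4,r4:Add2
  c14: stall  regs: r0:16,r1:9,r2:Add1,r3:4,r4:Add2
  c15: stall  regs: r0:16,r1:9,r2:Add1,r3:4,r4:Add2
  c16: CDB Add1=8; issue ADD r0<-Add1  regs: r0:Add1,r1:9,r2:8,r3:4,r4:Add2
  c17: CDB Add2=6  regs: r0:Add1,r1:9,r2:8,r3:4,r4:6
  c18: -  regs: r0:Add1,r1:9,r2:8,r3:4,r4:6
  c19: -  regs: r0:Add1,r1:9,r2:8,r3:4,r4:6

STATUS = VALUE 8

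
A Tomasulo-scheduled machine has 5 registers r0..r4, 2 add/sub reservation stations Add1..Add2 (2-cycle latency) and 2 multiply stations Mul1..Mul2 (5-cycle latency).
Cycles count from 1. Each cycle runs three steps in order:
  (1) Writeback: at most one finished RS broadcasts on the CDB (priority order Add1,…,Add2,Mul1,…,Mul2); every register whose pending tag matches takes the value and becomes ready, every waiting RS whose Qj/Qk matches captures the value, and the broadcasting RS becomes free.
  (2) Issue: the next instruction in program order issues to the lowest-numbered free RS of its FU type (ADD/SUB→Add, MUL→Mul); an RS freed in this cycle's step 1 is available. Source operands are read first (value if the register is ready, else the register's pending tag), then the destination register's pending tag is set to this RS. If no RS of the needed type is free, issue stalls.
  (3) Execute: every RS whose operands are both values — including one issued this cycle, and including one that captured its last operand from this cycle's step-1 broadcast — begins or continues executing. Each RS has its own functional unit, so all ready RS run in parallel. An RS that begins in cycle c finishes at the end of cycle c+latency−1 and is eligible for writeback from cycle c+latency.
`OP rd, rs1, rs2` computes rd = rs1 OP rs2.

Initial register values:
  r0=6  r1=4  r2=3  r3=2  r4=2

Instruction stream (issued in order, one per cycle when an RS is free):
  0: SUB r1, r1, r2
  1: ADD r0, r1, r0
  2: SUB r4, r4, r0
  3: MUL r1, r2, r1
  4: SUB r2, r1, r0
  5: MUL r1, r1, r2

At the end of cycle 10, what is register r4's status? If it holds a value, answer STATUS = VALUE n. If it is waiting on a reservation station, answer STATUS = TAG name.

STATUS = VALUE -5

  c1: issue SUB r1<-Add1  regs: r0:6,r1:Add1,r2:3,r3:2,r4:2
  c2: issue ADD r0<-Add2  regs: r0:Add2,r1:Add1,r2:3,r3:2,r4:2
  c3: CDB Add1=1; issue SUB r4<-Add1  regs: r0:Add2,r1:1,r2:3,r3:2,r4:Add1
  c4: issue MUL r1<-Mul1  regs: r0:Add2,r1:Mul1,r2:3,r3:2,r4:Add1
  c5: CDB Add2=7; issue SUB r2<-Add2  regs: r0:7,r1:Mul1,r2:Add2,r3:2,r4:Add1
  c6: issue MUL r1<-Mul2  regs: r0:7,r1:Mul2,r2:Add2,r3:2,r4:Add1
  c7: CDB Add1=-5  regs: r0:7,r1:Mul2,r2:Add2,r3:2,r4:-5
  c8: -  regs: r0:7,r1:Mul2,r2:Add2,r3:2,r4:-5
  c9: CDB Mul1=3  regs: r0:7,r1:Mul2,r2:Add2,r3:2,r4:-5
  c10: -  regs: r0:7,r1:Mul2,r2:Add2,r3:2,r4:-5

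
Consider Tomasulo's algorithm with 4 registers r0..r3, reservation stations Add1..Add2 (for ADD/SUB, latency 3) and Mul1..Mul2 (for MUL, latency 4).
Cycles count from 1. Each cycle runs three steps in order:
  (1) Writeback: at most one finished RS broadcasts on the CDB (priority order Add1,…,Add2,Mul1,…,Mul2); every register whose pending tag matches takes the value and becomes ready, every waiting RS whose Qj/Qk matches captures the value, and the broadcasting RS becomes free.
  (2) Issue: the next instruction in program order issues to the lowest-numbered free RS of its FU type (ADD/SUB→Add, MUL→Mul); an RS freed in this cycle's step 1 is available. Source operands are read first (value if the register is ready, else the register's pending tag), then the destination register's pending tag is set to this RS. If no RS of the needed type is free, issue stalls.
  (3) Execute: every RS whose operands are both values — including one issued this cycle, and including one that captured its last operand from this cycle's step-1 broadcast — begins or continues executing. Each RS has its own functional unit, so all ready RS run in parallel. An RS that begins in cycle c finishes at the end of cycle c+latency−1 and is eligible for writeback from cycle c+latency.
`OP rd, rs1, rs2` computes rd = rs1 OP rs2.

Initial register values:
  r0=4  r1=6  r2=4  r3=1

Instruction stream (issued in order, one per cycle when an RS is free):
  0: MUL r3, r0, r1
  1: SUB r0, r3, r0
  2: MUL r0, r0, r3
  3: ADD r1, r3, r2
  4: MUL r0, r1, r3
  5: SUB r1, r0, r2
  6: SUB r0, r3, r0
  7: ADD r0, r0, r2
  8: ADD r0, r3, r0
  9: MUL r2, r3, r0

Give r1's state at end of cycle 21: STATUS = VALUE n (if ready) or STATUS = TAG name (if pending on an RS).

STATUS = VALUE 668

c1: issue MUL r3<-Mul1 | r0:4,r1:6,r2:4,r3:Mul1
c2: issue SUB r0<-Add1 | r0:Add1,r1:6,r2:4,r3:Mul1
c3: issue MUL r0<-Mul2 | r0:Mul2,r1:6,r2:4,r3:Mul1
c4: issue ADD r1<-Add2 | r0:Mul2,r1:Add2,r2:4,r3:Mul1
c5: CDB Mul1=24; issue MUL r0<-Mul1 | r0:Mul1,r1:Add2,r2:4,r3:24
c6: stall | r0:Mul1,r1:Add2,r2:4,r3:24
c7: stall | r0:Mul1,r1:Add2,r2:4,r3:24
c8: CDB Add1=20; issue SUB r1<-Add1 | r0:Mul1,r1:Add1,r2:4,r3:24
c9: CDB Add2=28; issue SUB r0<-Add2 | r0:Add2,r1:Add1,r2:4,r3:24
c10: stall | r0:Add2,r1:Add1,r2:4,r3:24
c11: stall | r0:Add2,r1:Add1,r2:4,r3:24
c12: CDB Mul2=480; stall | r0:Add2,r1:Add1,r2:4,r3:24
c13: CDB Mul1=672; stall | r0:Add2,r1:Add1,r2:4,r3:24
c14: stall | r0:Add2,r1:Add1,r2:4,r3:24
c15: stall | r0:Add2,r1:Add1,r2:4,r3:24
c16: CDB Add1=668; issue ADD r0<-Add1 | r0:Add1,r1:668,r2:4,r3:24
c17: CDB Add2=-648; issue ADD r0<-Add2 | r0:Add2,r1:668,r2:4,r3:24
c18: issue MUL r2<-Mul1 | r0:Add2,r1:668,r2:Mul1,r3:24
c19: - | r0:Add2,r1:668,r2:Mul1,r3:24
c20: CDB Add1=-644 | r0:Add2,r1:668,r2:Mul1,r3:24
c21: - | r0:Add2,r1:668,r2:Mul1,r3:24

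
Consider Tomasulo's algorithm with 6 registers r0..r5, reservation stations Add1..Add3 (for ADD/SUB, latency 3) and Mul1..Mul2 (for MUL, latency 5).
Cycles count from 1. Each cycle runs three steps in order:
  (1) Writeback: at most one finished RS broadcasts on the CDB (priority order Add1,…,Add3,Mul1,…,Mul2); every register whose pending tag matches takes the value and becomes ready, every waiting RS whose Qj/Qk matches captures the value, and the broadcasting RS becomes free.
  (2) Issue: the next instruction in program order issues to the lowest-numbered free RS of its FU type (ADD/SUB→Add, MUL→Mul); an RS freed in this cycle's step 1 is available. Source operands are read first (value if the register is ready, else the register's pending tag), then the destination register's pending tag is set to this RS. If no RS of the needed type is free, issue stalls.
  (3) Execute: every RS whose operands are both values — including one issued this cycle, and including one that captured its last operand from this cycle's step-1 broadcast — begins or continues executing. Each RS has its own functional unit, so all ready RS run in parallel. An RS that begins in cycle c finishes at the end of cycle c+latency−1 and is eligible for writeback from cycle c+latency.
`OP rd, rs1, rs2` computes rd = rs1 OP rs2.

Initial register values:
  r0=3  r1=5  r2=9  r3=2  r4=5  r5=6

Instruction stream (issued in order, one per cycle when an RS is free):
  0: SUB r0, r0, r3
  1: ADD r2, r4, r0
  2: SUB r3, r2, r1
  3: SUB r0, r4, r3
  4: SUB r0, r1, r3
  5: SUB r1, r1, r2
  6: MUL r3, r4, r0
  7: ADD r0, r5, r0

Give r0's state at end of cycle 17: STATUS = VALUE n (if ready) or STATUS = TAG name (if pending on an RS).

STATUS = VALUE 10

cycle 1: issue SUB r0<-Add1 // r0:Add1,r1:5,r2:9,r3:2,r4:5,r5:6
cycle 2: issue ADD r2<-Add2 // r0:Add1,r1:5,r2:Add2,r3:2,r4:5,r5:6
cycle 3: issue SUB r3<-Add3 // r0:Add1,r1:5,r2:Add2,r3:Add3,r4:5,r5:6
cycle 4: CDB Add1=1; issue SUB r0<-Add1 // r0:Add1,r1:5,r2:Add2,r3:Add3,r4:5,r5:6
cycle 5: stall // r0:Add1,r1:5,r2:Add2,r3:Add3,r4:5,r5:6
cycle 6: stall // r0:Add1,r1:5,r2:Add2,r3:Add3,r4:5,r5:6
cycle 7: CDB Add2=6; issue SUB r0<-Add2 // r0:Add2,r1:5,r2:6,r3:Add3,r4:5,r5:6
cycle 8: stall // r0:Add2,r1:5,r2:6,r3:Add3,r4:5,r5:6
cycle 9: stall // r0:Add2,r1:5,r2:6,r3:Add3,r4:5,r5:6
cycle 10: CDB Add3=1; issue SUB r1<-Add3 // r0:Add2,r1:Add3,r2:6,r3:1,r4:5,r5:6
cycle 11: issue MUL r3<-Mul1 // r0:Add2,r1:Add3,r2:6,r3:Mul1,r4:5,r5:6
cycle 12: stall // r0:Add2,r1:Add3,r2:6,r3:Mul1,r4:5,r5:6
cycle 13: CDB Add1=4; issue ADD r0<-Add1 // r0:Add1,r1:Add3,r2:6,r3:Mul1,r4:5,r5:6
cycle 14: CDB Add2=4 // r0:Add1,r1:Add3,r2:6,r3:Mul1,r4:5,r5:6
cycle 15: CDB Add3=-1 // r0:Add1,r1:-1,r2:6,r3:Mul1,r4:5,r5:6
cycle 16: - // r0:Add1,r1:-1,r2:6,r3:Mul1,r4:5,r5:6
cycle 17: CDB Add1=10 // r0:10,r1:-1,r2:6,r3:Mul1,r4:5,r5:6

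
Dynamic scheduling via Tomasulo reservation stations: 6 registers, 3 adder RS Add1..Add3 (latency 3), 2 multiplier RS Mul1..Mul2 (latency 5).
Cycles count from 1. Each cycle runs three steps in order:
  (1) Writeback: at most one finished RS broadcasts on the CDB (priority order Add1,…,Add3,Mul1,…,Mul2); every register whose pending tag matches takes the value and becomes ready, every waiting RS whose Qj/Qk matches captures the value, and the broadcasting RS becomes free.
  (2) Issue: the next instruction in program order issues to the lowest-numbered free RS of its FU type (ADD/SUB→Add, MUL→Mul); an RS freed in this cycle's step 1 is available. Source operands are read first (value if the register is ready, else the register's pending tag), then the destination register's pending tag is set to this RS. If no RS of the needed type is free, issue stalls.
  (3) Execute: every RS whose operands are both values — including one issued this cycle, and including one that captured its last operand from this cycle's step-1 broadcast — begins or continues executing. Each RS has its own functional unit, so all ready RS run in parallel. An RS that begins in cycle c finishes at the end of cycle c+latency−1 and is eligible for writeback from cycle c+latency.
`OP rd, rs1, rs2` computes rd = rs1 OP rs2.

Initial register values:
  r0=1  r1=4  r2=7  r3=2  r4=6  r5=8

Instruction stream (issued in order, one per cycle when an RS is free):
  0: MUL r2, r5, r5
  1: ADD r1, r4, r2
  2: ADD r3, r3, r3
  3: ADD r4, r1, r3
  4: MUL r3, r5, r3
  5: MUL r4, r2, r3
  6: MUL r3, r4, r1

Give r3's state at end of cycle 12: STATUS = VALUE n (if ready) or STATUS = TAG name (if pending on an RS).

  c1: issue MUL r2<-Mul1  regs: r0:1,r1:4,r2:Mul1,r3:2,r4:6,r5:8
  c2: issue ADD r1<-Add1  regs: r0:1,r1:Add1,r2:Mul1,r3:2,r4:6,r5:8
  c3: issue ADD r3<-Add2  regs: r0:1,r1:Add1,r2:Mul1,r3:Add2,r4:6,r5:8
  c4: issue ADD r4<-Add3  regs: r0:1,r1:Add1,r2:Mul1,r3:Add2,r4:Add3,r5:8
  c5: issue MUL r3<-Mul2  regs: r0:1,r1:Add1,r2:Mul1,r3:Mul2,r4:Add3,r5:8
  c6: CDB Add2=4; stall  regs: r0:1,r1:Add1,r2:Mul1,r3:Mul2,r4:Add3,r5:8
  c7: CDB Mul1=64; issue MUL r4<-Mul1  regs: r0:1,r1:Add1,r2:64,r3:Mul2,r4:Mul1,r5:8
  c8: stall  regs: r0:1,r1:Add1,r2:64,r3:Mul2,r4:Mul1,r5:8
  c9: stall  regs: r0:1,r1:Add1,r2:64,r3:Mul2,r4:Mul1,r5:8
  c10: CDB Add1=70; stall  regs: r0:1,r1:70,r2:64,r3:Mul2,r4:Mul1,r5:8
  c11: CDB Mul2=32; issue MUL r3<-Mul2  regs: r0:1,r1:70,r2:64,r3:Mul2,r4:Mul1,r5:8
  c12: -  regs: r0:1,r1:70,r2:64,r3:Mul2,r4:Mul1,r5:8

STATUS = TAG Mul2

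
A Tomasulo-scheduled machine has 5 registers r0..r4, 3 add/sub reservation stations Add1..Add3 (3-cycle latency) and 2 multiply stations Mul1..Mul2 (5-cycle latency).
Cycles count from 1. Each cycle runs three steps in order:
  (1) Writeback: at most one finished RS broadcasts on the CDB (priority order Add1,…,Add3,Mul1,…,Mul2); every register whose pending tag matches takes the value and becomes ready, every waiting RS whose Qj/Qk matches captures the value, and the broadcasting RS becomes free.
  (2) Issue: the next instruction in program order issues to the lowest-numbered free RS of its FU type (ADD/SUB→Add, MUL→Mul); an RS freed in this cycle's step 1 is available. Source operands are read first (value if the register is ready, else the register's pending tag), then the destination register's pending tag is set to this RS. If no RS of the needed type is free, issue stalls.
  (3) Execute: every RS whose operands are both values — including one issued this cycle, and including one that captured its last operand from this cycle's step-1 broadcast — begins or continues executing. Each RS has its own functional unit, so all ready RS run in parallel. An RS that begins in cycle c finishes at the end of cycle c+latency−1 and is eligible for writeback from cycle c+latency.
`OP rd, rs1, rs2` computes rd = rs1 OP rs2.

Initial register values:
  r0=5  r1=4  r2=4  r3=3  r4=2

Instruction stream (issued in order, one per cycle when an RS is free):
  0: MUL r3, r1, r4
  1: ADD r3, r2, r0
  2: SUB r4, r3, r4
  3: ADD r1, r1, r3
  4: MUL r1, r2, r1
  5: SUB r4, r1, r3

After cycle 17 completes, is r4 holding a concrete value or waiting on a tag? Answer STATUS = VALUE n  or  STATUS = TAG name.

c1: issue MUL r3<-Mul1 | r0:5,r1:4,r2:4,r3:Mul1,r4:2
c2: issue ADD r3<-Add1 | r0:5,r1:4,r2:4,r3:Add1,r4:2
c3: issue SUB r4<-Add2 | r0:5,r1:4,r2:4,r3:Add1,r4:Add2
c4: issue ADD r1<-Add3 | r0:5,r1:Add3,r2:4,r3:Add1,r4:Add2
c5: CDB Add1=9; issue MUL r1<-Mul2 | r0:5,r1:Mul2,r2:4,r3:9,r4:Add2
c6: CDB Mul1=8; issue SUB r4<-Add1 | r0:5,r1:Mul2,r2:4,r3:9,r4:Add1
c7: - | r0:5,r1:Mul2,r2:4,r3:9,r4:Add1
c8: CDB Add2=7 | r0:5,r1:Mul2,r2:4,r3:9,r4:Add1
c9: CDB Add3=13 | r0:5,r1:Mul2,r2:4,r3:9,r4:Add1
c10: - | r0:5,r1:Mul2,r2:4,r3:9,r4:Add1
c11: - | r0:5,r1:Mul2,r2:4,r3:9,r4:Add1
c12: - | r0:5,r1:Mul2,r2:4,r3:9,r4:Add1
c13: - | r0:5,r1:Mul2,r2:4,r3:9,r4:Add1
c14: CDB Mul2=52 | r0:5,r1:52,r2:4,r3:9,r4:Add1
c15: - | r0:5,r1:52,r2:4,r3:9,r4:Add1
c16: - | r0:5,r1:52,r2:4,r3:9,r4:Add1
c17: CDB Add1=43 | r0:5,r1:52,r2:4,r3:9,r4:43

STATUS = VALUE 43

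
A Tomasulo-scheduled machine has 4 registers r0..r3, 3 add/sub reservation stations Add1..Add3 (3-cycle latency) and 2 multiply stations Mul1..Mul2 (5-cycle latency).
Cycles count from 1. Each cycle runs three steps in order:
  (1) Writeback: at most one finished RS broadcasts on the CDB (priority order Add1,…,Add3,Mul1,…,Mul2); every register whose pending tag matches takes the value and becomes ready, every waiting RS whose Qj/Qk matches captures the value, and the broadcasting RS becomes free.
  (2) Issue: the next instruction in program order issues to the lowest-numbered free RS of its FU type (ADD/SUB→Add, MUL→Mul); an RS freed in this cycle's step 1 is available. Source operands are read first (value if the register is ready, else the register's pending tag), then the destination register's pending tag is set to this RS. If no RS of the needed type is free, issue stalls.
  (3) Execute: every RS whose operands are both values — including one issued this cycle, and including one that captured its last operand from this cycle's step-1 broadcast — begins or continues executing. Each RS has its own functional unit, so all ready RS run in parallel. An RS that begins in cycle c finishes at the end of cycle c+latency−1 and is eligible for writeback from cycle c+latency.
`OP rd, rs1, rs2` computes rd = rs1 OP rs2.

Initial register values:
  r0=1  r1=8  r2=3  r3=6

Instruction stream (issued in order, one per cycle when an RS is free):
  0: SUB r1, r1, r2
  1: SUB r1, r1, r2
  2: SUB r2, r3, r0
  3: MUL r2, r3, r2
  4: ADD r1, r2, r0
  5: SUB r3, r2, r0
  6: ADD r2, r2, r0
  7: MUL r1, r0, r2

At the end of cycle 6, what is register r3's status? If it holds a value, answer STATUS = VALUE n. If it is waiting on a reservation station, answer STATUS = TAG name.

c1: issue SUB r1<-Add1 | r0:1,r1:Add1,r2:3,r3:6
c2: issue SUB r1<-Add2 | r0:1,r1:Add2,r2:3,r3:6
c3: issue SUB r2<-Add3 | r0:1,r1:Add2,r2:Add3,r3:6
c4: CDB Add1=5; issue MUL r2<-Mul1 | r0:1,r1:Add2,r2:Mul1,r3:6
c5: issue ADD r1<-Add1 | r0:1,r1:Add1,r2:Mul1,r3:6
c6: CDB Add3=5; issue SUB r3<-Add3 | r0:1,r1:Add1,r2:Mul1,r3:Add3

STATUS = TAG Add3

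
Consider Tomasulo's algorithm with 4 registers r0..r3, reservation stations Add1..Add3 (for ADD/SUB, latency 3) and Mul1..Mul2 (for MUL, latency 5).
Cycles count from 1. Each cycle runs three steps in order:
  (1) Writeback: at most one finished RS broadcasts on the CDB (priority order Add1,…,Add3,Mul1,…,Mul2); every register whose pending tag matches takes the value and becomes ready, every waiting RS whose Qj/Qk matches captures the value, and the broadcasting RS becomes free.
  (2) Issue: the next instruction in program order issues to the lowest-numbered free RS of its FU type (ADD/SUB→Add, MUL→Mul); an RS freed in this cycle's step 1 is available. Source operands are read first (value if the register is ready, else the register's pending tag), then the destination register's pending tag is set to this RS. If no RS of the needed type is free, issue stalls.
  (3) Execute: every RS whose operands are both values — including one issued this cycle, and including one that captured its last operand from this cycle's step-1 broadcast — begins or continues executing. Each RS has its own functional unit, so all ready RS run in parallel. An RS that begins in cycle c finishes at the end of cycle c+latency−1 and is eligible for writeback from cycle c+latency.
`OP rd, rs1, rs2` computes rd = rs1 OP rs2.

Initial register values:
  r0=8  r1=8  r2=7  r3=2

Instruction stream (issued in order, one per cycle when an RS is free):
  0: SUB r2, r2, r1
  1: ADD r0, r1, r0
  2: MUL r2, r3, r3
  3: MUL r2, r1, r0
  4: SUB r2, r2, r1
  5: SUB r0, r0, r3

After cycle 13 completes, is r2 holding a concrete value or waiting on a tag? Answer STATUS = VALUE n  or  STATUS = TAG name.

cycle 1: issue SUB r2<-Add1 // r0:8,r1:8,r2:Add1,r3:2
cycle 2: issue ADD r0<-Add2 // r0:Add2,r1:8,r2:Add1,r3:2
cycle 3: issue MUL r2<-Mul1 // r0:Add2,r1:8,r2:Mul1,r3:2
cycle 4: CDB Add1=-1; issue MUL r2<-Mul2 // r0:Add2,r1:8,r2:Mul2,r3:2
cycle 5: CDB Add2=16; issue SUB r2<-Add1 // r0:16,r1:8,r2:Add1,r3:2
cycle 6: issue SUB r0<-Add2 // r0:Add2,r1:8,r2:Add1,r3:2
cycle 7: - // r0:Add2,r1:8,r2:Add1,r3:2
cycle 8: CDB Mul1=4 // r0:Add2,r1:8,r2:Add1,r3:2
cycle 9: CDB Add2=14 // r0:14,r1:8,r2:Add1,r3:2
cycle 10: CDB Mul2=128 // r0:14,r1:8,r2:Add1,r3:2
cycle 11: - // r0:14,r1:8,r2:Add1,r3:2
cycle 12: - // r0:14,r1:8,r2:Add1,r3:2
cycle 13: CDB Add1=120 // r0:14,r1:8,r2:120,r3:2

STATUS = VALUE 120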